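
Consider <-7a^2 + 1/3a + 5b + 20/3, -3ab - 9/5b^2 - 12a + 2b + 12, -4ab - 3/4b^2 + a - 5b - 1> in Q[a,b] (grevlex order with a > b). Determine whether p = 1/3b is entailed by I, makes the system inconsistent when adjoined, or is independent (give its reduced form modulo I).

First compute the reduced Gröbner basis of I by Buchberger's algorithm.
f_1 = -7a^2 + 1/3a + 5b + 20/3, LT = a^2.
f_2 = -3ab - 9/5b^2 - 12a + 2b + 12, LT = ab.
f_3 = -4ab - 3/4b^2 + a - 5b - 1, LT = ab.

S(f_1,f_2): lcm = a^2b. S = -3/5ab^2 - 4a^2 + 13/21ab - 5/7b^2 + 4a - 20/21b.
  leading term ab^2: subtract (1/5b)·f_2 from -3/5ab^2 - 4a^2 + 13/21ab - 5/7b^2 + 4a - 20/21b → 9/25b^3 - 4a^2 + 317/105ab - 39/35b^2 + 4a - 352/105b
  leading term b^3: no divisor's leading term divides it; move 9/25b^3 to the remainder.
  leading term a^2: subtract (4/7)·f_1 from -4a^2 + 317/105ab - 39/35b^2 + 4a - 352/105b → 317/105ab - 39/35b^2 + 80/21a - 652/105b - 80/21
  leading term ab: subtract (-317/315)·f_2 from 317/105ab - 39/35b^2 + 80/21a - 652/105b - 80/21 → -512/175b^2 - 124/15a - 1322/315b + 124/15
  leading term b^2: no divisor's leading term divides it; move -512/175b^2 to the remainder.
  leading term a: no divisor's leading term divides it; move -124/15a to the remainder.
  leading term b: no divisor's leading term divides it; move -1322/315b to the remainder.
  leading term 1: no divisor's leading term divides it; move 124/15 to the remainder.
  remainder 9/25b^3 - 512/175b^2 - 124/15a - 1322/315b + 124/15 ≠ 0; add h_4 = 9/25b^3 - 512/175b^2 - 124/15a - 1322/315b + 124/15 to the basis.

S(f_1,f_3): lcm = a^2b. S = -3/16ab^2 + 1/4a^2 - 109/84ab - 5/7b^2 - 1/4a - 20/21b.
  leading term ab^2: subtract (1/16b)·f_2 from -3/16ab^2 + 1/4a^2 - 109/84ab - 5/7b^2 - 1/4a - 20/21b → 9/80b^3 + 1/4a^2 - 23/42ab - 47/56b^2 - 1/4a - 143/84b
  leading term b^3: subtract (5/16)·h_4 from 9/80b^3 + 1/4a^2 - 23/42ab - 47/56b^2 - 1/4a - 143/84b → 1/4a^2 - 23/42ab + 3/40b^2 + 7/3a - 197/504b - 31/12
  leading term a^2: subtract (-1/28)·f_1 from 1/4a^2 - 23/42ab + 3/40b^2 + 7/3a - 197/504b - 31/12 → -23/42ab + 3/40b^2 + 197/84a - 107/504b - 197/84
  leading term ab: subtract (23/126)·f_2 from -23/42ab + 3/40b^2 + 197/84a - 107/504b - 197/84 → 113/280b^2 + 127/28a - 97/168b - 127/28
  leading term b^2: no divisor's leading term divides it; move 113/280b^2 to the remainder.
  leading term a: no divisor's leading term divides it; move 127/28a to the remainder.
  leading term b: no divisor's leading term divides it; move -97/168b to the remainder.
  leading term 1: no divisor's leading term divides it; move -127/28 to the remainder.
  remainder 113/280b^2 + 127/28a - 97/168b - 127/28 ≠ 0; add h_5 = 113/280b^2 + 127/28a - 97/168b - 127/28 to the basis.

S(f_2,f_3): lcm = ab. S = 33/80b^2 + 17/4a - 23/12b - 17/4.
  leading term b^2: subtract (231/226)·h_5 from 33/80b^2 + 17/4a - 23/12b - 17/4 → -349/904a - 7195/5424b + 349/904
  leading term a: no divisor's leading term divides it; move -349/904a to the remainder.
  leading term b: no divisor's leading term divides it; move -7195/5424b to the remainder.
  leading term 1: no divisor's leading term divides it; move 349/904 to the remainder.
  remainder -349/904a - 7195/5424b + 349/904 ≠ 0; add h_6 = -349/904a - 7195/5424b + 349/904 to the basis.

S(f_3,h_4): lcm = ab^3. S = 3/16b^4 + 1985/252ab^2 + 5/4b^3 + 620/27a^2 + 6610/567ab + 1/4b^2 - 620/27a.
  leading term b^4: subtract (25/48b)·h_4 from 3/16b^4 + 1985/252ab^2 + 5/4b^3 + 620/27a^2 + 6610/567ab + 1/4b^2 - 620/27a → 1985/252ab^2 + 233/84b^3 + 620/27a^2 + 36205/2268ab + 3683/1512b^2 - 620/27a - 155/36b
  leading term ab^2: subtract (-1985/756b)·f_2 from 1985/252ab^2 + 233/84b^3 + 620/27a^2 + 36205/2268ab + 3683/1512b^2 - 620/27a - 155/36b → -41/21b^3 + 620/27a^2 - 35255/2268ab + 11623/1512b^2 - 620/27a + 2285/84b
  leading term b^3: subtract (-1025/189)·h_4 from -41/21b^3 + 620/27a^2 - 35255/2268ab + 11623/1512b^2 - 620/27a + 2285/84b → 620/27a^2 - 35255/2268ab - 86575/10584b^2 - 38440/567a + 211555/47628b + 25420/567
  leading term a^2: subtract (-620/189)·f_1 from 620/27a^2 - 35255/2268ab - 86575/10584b^2 - 38440/567a + 211555/47628b + 25420/567 → -35255/2268ab - 86575/10584b^2 - 37820/567a + 992755/47628b + 37820/567
  leading term ab: subtract (35255/6804)·f_2 from -35255/2268ab - 86575/10584b^2 - 37820/567a + 992755/47628b + 37820/567 → 12139/10584b^2 - 95/21a + 55465/5292b + 95/21
  leading term b^2: subtract (60695/21357)·h_5 from 12139/10584b^2 - 95/21a + 55465/5292b + 95/21 → -10413485/597996a + 43492685/3587976b + 10413485/597996
  leading term a: subtract (20826970/461727)·h_6 from -10413485/597996a + 43492685/3587976b + 10413485/597996 → 99672535/1385181b
  leading term b: no divisor's leading term divides it; move 99672535/1385181b to the remainder.
  remainder 99672535/1385181b ≠ 0; add h_7 = 99672535/1385181b to the basis.

The other S-polynomials (S(f_1,h_4), S(f_2,h_4), S(f_1,h_5), S(f_2,h_5), S(f_3,h_5), S(h_4,h_5), S(f_1,h_6), S(f_2,h_6), S(f_3,h_6), S(h_4,h_6), S(h_5,h_6), S(f_1,h_7), S(f_2,h_7), S(f_3,h_7), S(h_4,h_7), S(h_5,h_7), S(h_6,h_7)) all reduce to 0 modulo the current basis, so we have a Gröbner basis.
Inter-reduce: drop elements whose leading term is divisible by another's, tail-reduce, and make monic.
Reduced Gröbner basis: {a - 1, b}.
Label its elements g_1 = a - 1, g_2 = b.

Reduce p = 1/3b modulo G:
  leading term b: subtract (1/3)·g_2 from 1/3b → 0
  normal form = 0.
Since the normal form is 0, p ∈ I.

1/3b lies in I (it reduces to 0).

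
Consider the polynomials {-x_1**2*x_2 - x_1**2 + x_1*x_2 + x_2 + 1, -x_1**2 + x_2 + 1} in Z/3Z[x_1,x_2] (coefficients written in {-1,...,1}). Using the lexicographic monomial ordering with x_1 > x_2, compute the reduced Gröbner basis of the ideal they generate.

f_1 = -x_1**2*x_2 - x_1**2 + x_1*x_2 + x_2 + 1, LT = x_1**2*x_2.
f_2 = -x_1**2 + x_2 + 1, LT = x_1**2.

S(f_1,f_2): lcm = x_1**2*x_2. S = x_1**2 - x_1*x_2 + x_2**2 - 1.
  reduce S modulo (f_1, f_2):
  remainder -x_1*x_2 + x_2**2 + x_2 ≠ 0; add g_3 = -x_1*x_2 + x_2**2 + x_2 to the basis.

S(f_1,g_3): lcm = x_1**2*x_2. S = x_1**2 + x_1*x_2**2 - x_2 - 1.
  reduce S modulo (f_1, f_2, g_3):
  remainder x_2**3 + x_2**2 ≠ 0; add g_4 = x_2**3 + x_2**2 to the basis.

The other S-polynomials (S(f_2,g_3), S(f_1,g_4), S(f_2,g_4), S(g_3,g_4)) all reduce to 0 modulo the current basis, so we have a Gröbner basis.
Inter-reduce: drop elements whose leading term is divisible by another's, tail-reduce, and make monic.

G = {x_1**2 - x_2 - 1, x_1*x_2 - x_2**2 - x_2, x_2**3 + x_2**2}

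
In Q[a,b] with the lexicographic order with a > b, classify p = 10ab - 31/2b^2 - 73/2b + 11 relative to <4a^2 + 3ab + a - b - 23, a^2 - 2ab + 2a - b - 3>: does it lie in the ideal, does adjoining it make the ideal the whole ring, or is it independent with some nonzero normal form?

First compute the reduced Gröbner basis of I by Buchberger's algorithm.
f_1 = 4a^2 + 3ab + a - b - 23, LT = a^2.
f_2 = a^2 - 2ab + 2a - b - 3, LT = a^2.

S(f_1,f_2): lcm = a^2. S = 11/4ab - 7/4a + 3/4b - 11/4.
  reduce S modulo (f_1, f_2):
  remainder 11/4ab - 7/4a + 3/4b - 11/4 ≠ 0; add h_3 = 11/4ab - 7/4a + 3/4b - 11/4 to the basis.

S(f_1,h_3): lcm = a^2b. S = 7/11a^2 + 3/4ab^2 - 1/44ab + a - 1/4b^2 - 23/4b.
  reduce S modulo (f_1, f_2, h_3):
  remainder 100/121a - 5/11b^2 - 585/121b + 40/11 ≠ 0; add h_4 = 100/121a - 5/11b^2 - 585/121b + 40/11 to the basis.

S(h_3,h_4): lcm = ab. S = -7/11a + 11/20b^3 + 117/20b^2 - 227/55b - 1.
  reduce S modulo (f_1, f_2, h_3, h_4):
  remainder 11/20b^3 + 11/2b^2 - 157/20b + 9/5 ≠ 0; add h_5 = 11/20b^3 + 11/2b^2 - 157/20b + 9/5 to the basis.

The other S-polynomials (S(f_2,h_3), S(f_1,h_4), S(f_2,h_4), S(f_1,h_5), S(f_2,h_5), S(h_3,h_5), S(h_4,h_5)) all reduce to 0 modulo the current basis, so we have a Gröbner basis.
Inter-reduce: drop elements whose leading term is divisible by another's, tail-reduce, and make monic.
Reduced Gröbner basis: {a - 11/20b^2 - 117/20b + 22/5, b^3 + 10b^2 - 157/11b + 36/11}.
Label its elements g_1 = a - 11/20b^2 - 117/20b + 22/5, g_2 = b^3 + 10b^2 - 157/11b + 36/11.

Reduce p = 10ab - 31/2b^2 - 73/2b + 11 modulo G:
  leading term ab: subtract (10b)·g_1 from 10ab - 31/2b^2 - 73/2b + 11 → 11/2b^3 + 43b^2 - 161/2b + 11
  leading term b^3: subtract (11/2)·g_2 from 11/2b^3 + 43b^2 - 161/2b + 11 → -12b^2 - 2b - 7
  leading term b^2: no divisor's leading term divides it; move -12b^2 to the remainder.
  leading term b: no divisor's leading term divides it; move -2b to the remainder.
  leading term 1: no divisor's leading term divides it; move -7 to the remainder.
  normal form = -12b^2 - 2b - 7.
The normal form is nonzero, so p ∉ I. Since p minus its normal form lies in I, I + (p) = I + (r) where r = -12b^2 - 2b - 7; decide whether this ideal is the whole ring.
Run Buchberger on G together with r (pairs among the g_i already reduce to 0 since G is a Gröbner basis):
g_1 = a - 11/20b^2 - 117/20b + 22/5, LT = a.
g_2 = b^3 + 10b^2 - 157/11b + 36/11, LT = b^3.
r = -12b^2 - 2b - 7, LT = b^2.

S(g_2,r): lcm = b^3. S = 59/6b^2 - 1961/132b + 36/11.
  reduce S modulo (g_1, g_2, r):
  remainder -1633/99b - 1951/792 ≠ 0; add m_4 = -1633/99b - 1951/792 to the basis.

S(g_2,m_4): lcm = b^3. S = 128689/13064b^2 - 157/11b + 36/11.
  reduce S modulo (g_1, g_2, r, m_4):
  remainder -33038271/341336192 ≠ 0; add m_5 = -33038271/341336192 to the basis.

The other S-polynomials (S(g_1,g_2), S(g_1,r), S(g_1,m_4), S(r,m_4), S(g_1,m_5), S(g_2,m_5), S(r,m_5), S(m_4,m_5)) all reduce to 0 modulo the current basis, so we have a Gröbner basis.
Inter-reduce: drop elements whose leading term is divisible by another's, tail-reduce, and make monic.
Reduced Gröbner basis: {1}.
The reduced Gröbner basis of I + (p) is {1}: the ideal is the whole ring, so the enlarged system has no common solution — adjoining p is inconsistent.

Adjoining 10ab - 31/2b^2 - 73/2b + 11 makes the ideal the whole ring: the system is inconsistent.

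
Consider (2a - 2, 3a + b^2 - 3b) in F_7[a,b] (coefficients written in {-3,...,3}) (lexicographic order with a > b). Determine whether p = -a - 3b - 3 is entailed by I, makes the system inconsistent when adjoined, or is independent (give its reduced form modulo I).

Adjoining -a - 3b - 3 makes the ideal the whole ring: the system is inconsistent.

First compute the reduced Gröbner basis of I by Buchberger's algorithm.
f_1 = 2a - 2, LT = a.
f_2 = 3a + b^2 - 3b, LT = a.

S(f_1,f_2): lcm = a. S = 2b^2 + b - 1.
  leading term b^2: no divisor's leading term divides it; move 2b^2 to the remainder.
  leading term b: no divisor's leading term divides it; move b to the remainder.
  leading term 1: no divisor's leading term divides it; move -1 to the remainder.
  remainder 2b^2 + b - 1 ≠ 0; add h_3 = 2b^2 + b - 1 to the basis.

The other S-polynomials (S(f_1,h_3), S(f_2,h_3)) all reduce to 0 modulo the current basis, so we have a Gröbner basis.
Inter-reduce: drop elements whose leading term is divisible by another's, tail-reduce, and make monic.
Reduced Gröbner basis: {a - 1, b^2 - 3b + 3}.
Label its elements g_1 = a - 1, g_2 = b^2 - 3b + 3.

Reduce p = -a - 3b - 3 modulo G:
  leading term a: subtract (-1)·g_1 from -a - 3b - 3 → -3b + 3
  leading term b: no divisor's leading term divides it; move -3b to the remainder.
  leading term 1: no divisor's leading term divides it; move 3 to the remainder.
  normal form = -3b + 3.
The normal form is nonzero, so p ∉ I. Since p minus its normal form lies in I, I + (p) = I + (r) where r = -3b + 3; decide whether this ideal is the whole ring.
Run Buchberger on G together with r (pairs among the g_i already reduce to 0 since G is a Gröbner basis):
g_1 = a - 1, LT = a.
g_2 = b^2 - 3b + 3, LT = b^2.
r = -3b + 3, LT = b.

S(g_2,r): lcm = b^2. S = -2b + 3.
  leading term b: subtract (3)·r from -2b + 3 → 1
  leading term 1: no divisor's leading term divides it; move 1 to the remainder.
  remainder 1 ≠ 0; add m_4 = 1 to the basis.

The other S-polynomials (S(g_1,g_2), S(g_1,r), S(g_1,m_4), S(g_2,m_4), S(r,m_4)) all reduce to 0 modulo the current basis, so we have a Gröbner basis.
Inter-reduce: drop elements whose leading term is divisible by another's, tail-reduce, and make monic.
Reduced Gröbner basis: {1}.
The reduced Gröbner basis of I + (p) is {1}: the ideal is the whole ring, so the enlarged system has no common solution — adjoining p is inconsistent.

Ideal membership is decidable via reduction modulo a Gröbner basis.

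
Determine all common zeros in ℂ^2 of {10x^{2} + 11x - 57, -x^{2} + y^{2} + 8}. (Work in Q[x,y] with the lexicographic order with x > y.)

Compute a lex Gröbner basis by Buchberger's algorithm.
f_1 = 10x^{2} + 11x - 57, LT = x^{2}.
f_2 = -x^{2} + y^{2} + 8, LT = x^{2}.

S(f_1,f_2): lcm = x^{2}. S = \tfrac{11}{10}x + y^{2} + \tfrac{23}{10}.
  leading term x: no divisor's leading term divides it; move \tfrac{11}{10}x to the remainder.
  leading term y^{2}: no divisor's leading term divides it; move y^{2} to the remainder.
  leading term 1: no divisor's leading term divides it; move \tfrac{23}{10} to the remainder.
  remainder \tfrac{11}{10}x + y^{2} + \tfrac{23}{10} ≠ 0; add h_3 = \tfrac{11}{10}x + y^{2} + \tfrac{23}{10} to the basis.

S(f_1,h_3): lcm = x^{2}. S = -\tfrac{10}{11}xy^{2} - \tfrac{109}{110}x - \tfrac{57}{10}.
  leading term xy^{2}: subtract (-\tfrac{100}{121}y^{2})·h_3 from -\tfrac{10}{11}xy^{2} - \tfrac{109}{110}x - \tfrac{57}{10} → -\tfrac{109}{110}x + \tfrac{100}{121}y^{4} + \tfrac{230}{121}y^{2} - \tfrac{57}{10}
  leading term x: subtract (-\tfrac{109}{121})·h_3 from -\tfrac{109}{110}x + \tfrac{100}{121}y^{4} + \tfrac{230}{121}y^{2} - \tfrac{57}{10} → \tfrac{100}{121}y^{4} + \tfrac{339}{121}y^{2} - \tfrac{439}{121}
  leading term y^{4}: no divisor's leading term divides it; move \tfrac{100}{121}y^{4} to the remainder.
  leading term y^{2}: no divisor's leading term divides it; move \tfrac{339}{121}y^{2} to the remainder.
  leading term 1: no divisor's leading term divides it; move -\tfrac{439}{121} to the remainder.
  remainder \tfrac{100}{121}y^{4} + \tfrac{339}{121}y^{2} - \tfrac{439}{121} ≠ 0; add h_4 = \tfrac{100}{121}y^{4} + \tfrac{339}{121}y^{2} - \tfrac{439}{121} to the basis.

S(f_2,h_3): lcm = x^{2}. S = -\tfrac{10}{11}xy^{2} - \tfrac{23}{11}x - y^{2} - 8.
  leading term xy^{2}: subtract (-\tfrac{100}{121}y^{2})·h_3 from -\tfrac{10}{11}xy^{2} - \tfrac{23}{11}x - y^{2} - 8 → -\tfrac{23}{11}x + \tfrac{100}{121}y^{4} + \tfrac{109}{121}y^{2} - 8
  leading term x: subtract (-\tfrac{230}{121})·h_3 from -\tfrac{23}{11}x + \tfrac{100}{121}y^{4} + \tfrac{109}{121}y^{2} - 8 → \tfrac{100}{121}y^{4} + \tfrac{339}{121}y^{2} - \tfrac{439}{121}
  leading term y^{4}: subtract (1)·h_4 from \tfrac{100}{121}y^{4} + \tfrac{339}{121}y^{2} - \tfrac{439}{121} → 0
  remainder 0.

S(f_1,h_4): leading monomials are coprime, so the S-polynomial reduces to 0 (Buchberger's first criterion).
S(f_2,h_4): leading monomials are coprime, so the S-polynomial reduces to 0 (Buchberger's first criterion).
S(h_3,h_4): leading monomials are coprime, so the S-polynomial reduces to 0 (Buchberger's first criterion).
Every S-polynomial of the final basis reduces to 0, so we have a Gröbner basis.
Inter-reduce: drop elements whose leading term is divisible by another's, tail-reduce, and make monic.
Reduced Gröbner basis: {x + \tfrac{10}{11}y^{2} + \tfrac{23}{11}, y^{4} + \tfrac{339}{100}y^{2} - \tfrac{439}{100}}.

Elimination: the polynomial y^{4} + \tfrac{339}{100}y^{2} - \tfrac{439}{100} lies in the elimination ideal for y, so y ∈ {-1, 1, -sqrt(439)*I/10, sqrt(439)*I/10}. For each such y, the remaining basis elements (now univariate) give the rest of the solution.
  y = -1: the earlier basis element becomes x + 3 = 0, giving x = -3 — point (-3, -1).
  y = 1: the earlier basis element becomes x + 3 = 0, giving x = -3 — point (-3, 1).
  y = -sqrt(439)*I/10: the earlier basis element becomes x - \tfrac{19}{10} = 0, giving x = 19/10 — point (19/10, -sqrt(439)*I/10).
  y = sqrt(439)*I/10: the earlier basis element becomes x - \tfrac{19}{10} = 0, giving x = 19/10 — point (19/10, sqrt(439)*I/10).
Substituting each solution back into the original system confirms all equations vanish.
This is the nonlinear analogue of row-reducing a linear system.

{(-3, -1), (-3, 1), (19/10, -sqrt(439)*I/10), (19/10, sqrt(439)*I/10)}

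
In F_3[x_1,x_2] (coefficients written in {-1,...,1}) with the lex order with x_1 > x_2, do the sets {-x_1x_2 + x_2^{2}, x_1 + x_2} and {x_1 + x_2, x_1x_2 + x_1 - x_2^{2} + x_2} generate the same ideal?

Yes, the ideals are equal.

Equality of ideals is decidable: compute both reduced Gröbner bases (unique for the ordering) and check whether they agree.
Buchberger on the first generating set:
f_1 = -x_1x_2 + x_2^{2}, LT = x_1x_2.
f_2 = x_1 + x_2, LT = x_1.

S(f_1,f_2): lcm = x_1x_2. S = x_2^{2}.
  reduce S modulo (f_1, f_2):
  remainder x_2^{2} ≠ 0; add g_3 = x_2^{2} to the basis.

The other S-polynomials (S(f_1,g_3), S(f_2,g_3)) all reduce to 0 modulo the current basis, so we have a Gröbner basis.
Inter-reduce: drop elements whose leading term is divisible by another's, tail-reduce, and make monic.
Reduced Gröbner basis: {x_1 + x_2, x_2^{2}}.

Buchberger on the second generating set:
h_1 = x_1 + x_2, LT = x_1.
h_2 = x_1x_2 + x_1 - x_2^{2} + x_2, LT = x_1x_2.

S(h_1,h_2): lcm = x_1x_2. S = -x_1 - x_2^{2} - x_2.
  reduce S modulo (h_1, h_2):
  remainder -x_2^{2} ≠ 0; add k_3 = -x_2^{2} to the basis.

The other S-polynomials (S(h_1,k_3), S(h_2,k_3)) all reduce to 0 modulo the current basis, so we have a Gröbner basis.
Inter-reduce: drop elements whose leading term is divisible by another's, tail-reduce, and make monic.
Reduced Gröbner basis: {x_1 + x_2, x_2^{2}}.

The two bases agree; hence the ideals are identical.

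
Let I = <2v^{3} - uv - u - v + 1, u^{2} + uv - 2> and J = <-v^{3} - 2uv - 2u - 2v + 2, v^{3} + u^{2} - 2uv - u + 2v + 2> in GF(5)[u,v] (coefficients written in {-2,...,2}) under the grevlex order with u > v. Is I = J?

No, the ideals differ.

For a fixed monomial order, each ideal has a unique reduced Gröbner basis; comparing bases decides equality.
Buchberger on the first generating set:
f_1 = 2v^{3} - uv - u - v + 1, LT = v^{3}.
f_2 = u^{2} + uv - 2, LT = u^{2}.

The S-polynomials (S(f_1,f_2)) all reduce to 0 modulo the current basis, so we have a Gröbner basis.
Inter-reduce: drop elements whose leading term is divisible by another's, tail-reduce, and make monic.
Reduced Gröbner basis: {v^{3} + 2uv + 2u + 2v - 2, u^{2} + uv - 2}.

Buchberger on the second generating set:
h_1 = -v^{3} - 2uv - 2u - 2v + 2, LT = v^{3}.
h_2 = v^{3} + u^{2} - 2uv - u + 2v + 2, LT = v^{3}.

S(h_1,h_2): lcm = v^{3}. S = -u^{2} - uv - 2u + 1.
  leading term u^{2}: no divisor's leading term divides it; move -u^{2} to the remainder.
  leading term uv: no divisor's leading term divides it; move -uv to the remainder.
  leading term u: no divisor's leading term divides it; move -2u to the remainder.
  leading term 1: no divisor's leading term divides it; move 1 to the remainder.
  remainder -u^{2} - uv - 2u + 1 ≠ 0; add k_3 = -u^{2} - uv - 2u + 1 to the basis.

The other S-polynomials (S(h_1,k_3), S(h_2,k_3)) all reduce to 0 modulo the current basis, so we have a Gröbner basis.
Inter-reduce: drop elements whose leading term is divisible by another's, tail-reduce, and make monic.
Reduced Gröbner basis: {v^{3} + 2uv + 2u + 2v - 2, u^{2} + uv + 2u - 1}.

Since the reduced bases disagree, the two ideals are not the same.
The same test decides containment: I ⊆ J iff every generator of I reduces to 0 modulo a Gröbner basis of J.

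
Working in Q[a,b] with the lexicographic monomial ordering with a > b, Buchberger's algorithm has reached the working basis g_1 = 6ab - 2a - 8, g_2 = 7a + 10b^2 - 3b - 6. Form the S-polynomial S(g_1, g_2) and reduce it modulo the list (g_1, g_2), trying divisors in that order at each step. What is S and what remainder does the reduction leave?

lcm(LM(g_1), LM(g_2)) = ab.
S = (lcm/LT(g_1))·g_1 − (lcm/LT(g_2))·g_2 = -1/3a - 10/7b^3 + 3/7b^2 + 6/7b - 4/3.
Reduce S modulo (g_1, g_2) in that order:
  leading term a: subtract (-1/21)·g_2 from -1/3a - 10/7b^3 + 3/7b^2 + 6/7b - 4/3 → -10/7b^3 + 19/21b^2 + 5/7b - 34/21
  leading term b^3: no divisor's leading term divides it; move -10/7b^3 to the remainder.
  leading term b^2: no divisor's leading term divides it; move 19/21b^2 to the remainder.
  leading term b: no divisor's leading term divides it; move 5/7b to the remainder.
  leading term 1: no divisor's leading term divides it; move -34/21 to the remainder.
The remainder -10/7b^3 + 19/21b^2 + 5/7b - 34/21 is nonzero, so it would be added as the next basis element.

S(g_1, g_2) = -1/3a - 10/7b^3 + 3/7b^2 + 6/7b - 4/3; remainder on division = -10/7b^3 + 19/21b^2 + 5/7b - 34/21.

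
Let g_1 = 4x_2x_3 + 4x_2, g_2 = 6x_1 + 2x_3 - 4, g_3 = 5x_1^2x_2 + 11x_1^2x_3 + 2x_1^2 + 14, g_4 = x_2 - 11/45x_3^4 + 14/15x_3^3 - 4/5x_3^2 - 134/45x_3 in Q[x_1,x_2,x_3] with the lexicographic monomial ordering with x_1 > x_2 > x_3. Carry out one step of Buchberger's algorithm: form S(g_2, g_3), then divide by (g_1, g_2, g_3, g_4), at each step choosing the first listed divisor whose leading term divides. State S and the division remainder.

lcm(LM(g_2), LM(g_3)) = x_1^2x_2.
S = (lcm/LT(g_2))·g_2 − (lcm/LT(g_3))·g_3 = -11/5x_1^2x_3 - 2/5x_1^2 + 1/3x_1x_2x_3 - 2/3x_1x_2 - 14/5.
Reduce S modulo (g_1, g_2, g_3, g_4) in that order:
  leading term x_1^2x_3: subtract (-11/30x_1x_3)·g_2 from -11/5x_1^2x_3 - 2/5x_1^2 + 1/3x_1x_2x_3 - 2/3x_1x_2 - 14/5 → -2/5x_1^2 + 1/3x_1x_2x_3 - 2/3x_1x_2 + 11/15x_1x_3^2 - 22/15x_1x_3 - 14/5
  leading term x_1^2: subtract (-1/15x_1)·g_2 from -2/5x_1^2 + 1/3x_1x_2x_3 - 2/3x_1x_2 + 11/15x_1x_3^2 - 22/15x_1x_3 - 14/5 → 1/3x_1x_2x_3 - 2/3x_1x_2 + 11/15x_1x_3^2 - 4/3x_1x_3 - 4/15x_1 - 14/5
  leading term x_1x_2x_3: subtract (1/12x_1)·g_1 from 1/3x_1x_2x_3 - 2/3x_1x_2 + 11/15x_1x_3^2 - 4/3x_1x_3 - 4/15x_1 - 14/5 → -x_1x_2 + 11/15x_1x_3^2 - 4/3x_1x_3 - 4/15x_1 - 14/5
  leading term x_1x_2: subtract (-1/6x_2)·g_2 from -x_1x_2 + 11/15x_1x_3^2 - 4/3x_1x_3 - 4/15x_1 - 14/5 → 11/15x_1x_3^2 - 4/3x_1x_3 - 4/15x_1 + 1/3x_2x_3 - 2/3x_2 - 14/5
  leading term x_1x_3^2: subtract (11/90x_3^2)·g_2 from 11/15x_1x_3^2 - 4/3x_1x_3 - 4/15x_1 + 1/3x_2x_3 - 2/3x_2 - 14/5 → -4/3x_1x_3 - 4/15x_1 + 1/3x_2x_3 - 2/3x_2 - 11/45x_3^3 + 22/45x_3^2 - 14/5
  leading term x_1x_3: subtract (-2/9x_3)·g_2 from -4/3x_1x_3 - 4/15x_1 + 1/3x_2x_3 - 2/3x_2 - 11/45x_3^3 + 22/45x_3^2 - 14/5 → -4/15x_1 + 1/3x_2x_3 - 2/3x_2 - 11/45x_3^3 + 14/15x_3^2 - 8/9x_3 - 14/5
  leading term x_1: subtract (-2/45)·g_2 from -4/15x_1 + 1/3x_2x_3 - 2/3x_2 - 11/45x_3^3 + 14/15x_3^2 - 8/9x_3 - 14/5 → 1/3x_2x_3 - 2/3x_2 - 11/45x_3^3 + 14/15x_3^2 - 4/5x_3 - 134/45
  leading term x_2x_3: subtract (1/12)·g_1 from 1/3x_2x_3 - 2/3x_2 - 11/45x_3^3 + 14/15x_3^2 - 4/5x_3 - 134/45 → -x_2 - 11/45x_3^3 + 14/15x_3^2 - 4/5x_3 - 134/45
  leading term x_2: subtract (-1)·g_4 from -x_2 - 11/45x_3^3 + 14/15x_3^2 - 4/5x_3 - 134/45 → -11/45x_3^4 + 31/45x_3^3 + 2/15x_3^2 - 34/9x_3 - 134/45
  leading term x_3^4: no divisor's leading term divides it; move -11/45x_3^4 to the remainder.
  leading term x_3^3: no divisor's leading term divides it; move 31/45x_3^3 to the remainder.
  leading term x_3^2: no divisor's leading term divides it; move 2/15x_3^2 to the remainder.
  leading term x_3: no divisor's leading term divides it; move -34/9x_3 to the remainder.
  leading term 1: no divisor's leading term divides it; move -134/45 to the remainder.
The remainder -11/45x_3^4 + 31/45x_3^3 + 2/15x_3^2 - 34/9x_3 - 134/45 is nonzero, so it would be added as the next basis element.

S(g_2, g_3) = -11/5x_1^2x_3 - 2/5x_1^2 + 1/3x_1x_2x_3 - 2/3x_1x_2 - 14/5; remainder on division = -11/45x_3^4 + 31/45x_3^3 + 2/15x_3^2 - 34/9x_3 - 134/45.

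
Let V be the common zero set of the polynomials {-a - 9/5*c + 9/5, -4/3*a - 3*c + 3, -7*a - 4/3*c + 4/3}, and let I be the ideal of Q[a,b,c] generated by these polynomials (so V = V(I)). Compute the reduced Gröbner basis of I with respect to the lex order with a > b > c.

G = {a, c - 1}

f_1 = -a - 9/5*c + 9/5, LT = a.
f_2 = -4/3*a - 3*c + 3, LT = a.
f_3 = -7*a - 4/3*c + 4/3, LT = a.

S(f_1,f_2): lcm = a. S = -9/20*c + 9/20.
  leading term c: no divisor's leading term divides it; move -9/20*c to the remainder.
  leading term 1: no divisor's leading term divides it; move 9/20 to the remainder.
  remainder -9/20*c + 9/20 ≠ 0; add g_4 = -9/20*c + 9/20 to the basis.

The other S-polynomials (S(f_1,f_3), S(f_2,f_3), S(f_1,g_4), S(f_2,g_4), S(f_3,g_4)) all reduce to 0 modulo the current basis, so we have a Gröbner basis.
Inter-reduce: drop elements whose leading term is divisible by another's, tail-reduce, and make monic.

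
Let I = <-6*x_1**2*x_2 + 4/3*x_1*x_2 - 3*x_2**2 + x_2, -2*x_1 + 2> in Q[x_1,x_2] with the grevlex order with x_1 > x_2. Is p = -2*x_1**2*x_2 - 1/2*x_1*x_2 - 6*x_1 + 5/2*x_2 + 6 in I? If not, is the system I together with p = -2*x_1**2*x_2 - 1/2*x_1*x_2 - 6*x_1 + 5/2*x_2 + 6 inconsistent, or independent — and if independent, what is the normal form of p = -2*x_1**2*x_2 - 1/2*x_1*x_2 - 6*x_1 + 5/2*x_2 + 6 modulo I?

First compute the reduced Gröbner basis of I by Buchberger's algorithm.
f_1 = -6*x_1**2*x_2 + 4/3*x_1*x_2 - 3*x_2**2 + x_2, LT = x_1**2*x_2.
f_2 = -2*x_1 + 2, LT = x_1.

S(f_1,f_2): lcm = x_1**2*x_2. S = 7/9*x_1*x_2 + 1/2*x_2**2 - 1/6*x_2.
  reduce S modulo (f_1, f_2):
  remainder 1/2*x_2**2 + 11/18*x_2 ≠ 0; add h_3 = 1/2*x_2**2 + 11/18*x_2 to the basis.

The other S-polynomials (S(f_1,h_3), S(f_2,h_3)) all reduce to 0 modulo the current basis, so we have a Gröbner basis.
Inter-reduce: drop elements whose leading term is divisible by another's, tail-reduce, and make monic.
Reduced Gröbner basis: {x_2**2 + 11/9*x_2, x_1 - 1}.
Label its elements g_1 = x_2**2 + 11/9*x_2, g_2 = x_1 - 1.

Reduce p = -2*x_1**2*x_2 - 1/2*x_1*x_2 - 6*x_1 + 5/2*x_2 + 6 modulo G:
  leading term x_1**2*x_2: subtract (-2*x_1*x_2)·g_2 from -2*x_1**2*x_2 - 1/2*x_1*x_2 - 6*x_1 + 5/2*x_2 + 6 → -5/2*x_1*x_2 - 6*x_1 + 5/2*x_2 + 6
  leading term x_1*x_2: subtract (-5/2*x_2)·g_2 from -5/2*x_1*x_2 - 6*x_1 + 5/2*x_2 + 6 → -6*x_1 + 6
  leading term x_1: subtract (-6)·g_2 from -6*x_1 + 6 → 0
  normal form = 0.
Since the normal form is 0, p ∈ I.

-2*x_1**2*x_2 - 1/2*x_1*x_2 - 6*x_1 + 5/2*x_2 + 6 lies in I (it reduces to 0).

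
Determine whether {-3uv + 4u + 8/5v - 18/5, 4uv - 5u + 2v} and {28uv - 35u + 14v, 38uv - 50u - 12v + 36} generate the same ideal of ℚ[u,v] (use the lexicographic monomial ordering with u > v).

Two ideals are equal iff their reduced Gröbner bases coincide (the reduced basis is unique for a fixed ordering).
Buchberger on the first generating set:
f_1 = -3uv + 4u + 8/5v - 18/5, LT = uv.
f_2 = 4uv - 5u + 2v, LT = uv.

S(f_1,f_2): lcm = uv. S = -1/12u - 31/30v + 6/5.
  reduce S modulo (f_1, f_2):
  remainder -1/12u - 31/30v + 6/5 ≠ 0; add g_3 = -1/12u - 31/30v + 6/5 to the basis.

S(f_1,g_3): lcm = uv. S = -4/3u - 62/5v² + 208/15v + 6/5.
  reduce S modulo (f_1, f_2, g_3):
  remainder -62/5v² + 152/5v - 18 ≠ 0; add g_4 = -62/5v² + 152/5v - 18 to the basis.

The other S-polynomials (S(f_2,g_3), S(f_1,g_4), S(f_2,g_4), S(g_3,g_4)) all reduce to 0 modulo the current basis, so we have a Gröbner basis.
Inter-reduce: drop elements whose leading term is divisible by another's, tail-reduce, and make monic.
Reduced Gröbner basis: {u + 62/5v - 72/5, v² - 76/31v + 45/31}.

Buchberger on the second generating set:
h_1 = 28uv - 35u + 14v, LT = uv.
h_2 = 38uv - 50u - 12v + 36, LT = uv.

S(h_1,h_2): lcm = uv. S = 5/76u + 31/38v - 18/19.
  reduce S modulo (h_1, h_2):
  remainder 5/76u + 31/38v - 18/19 ≠ 0; add k_3 = 5/76u + 31/38v - 18/19 to the basis.

S(h_1,k_3): lcm = uv. S = -5/4u - 62/5v² + 149/10v.
  reduce S modulo (h_1, h_2, k_3):
  remainder -62/5v² + 152/5v - 18 ≠ 0; add k_4 = -62/5v² + 152/5v - 18 to the basis.

The other S-polynomials (S(h_2,k_3), S(h_1,k_4), S(h_2,k_4), S(k_3,k_4)) all reduce to 0 modulo the current basis, so we have a Gröbner basis.
Inter-reduce: drop elements whose leading term is divisible by another's, tail-reduce, and make monic.
Reduced Gröbner basis: {u + 62/5v - 72/5, v² - 76/31v + 45/31}.

These coincide, so the ideals are equal.

Yes, the ideals are equal.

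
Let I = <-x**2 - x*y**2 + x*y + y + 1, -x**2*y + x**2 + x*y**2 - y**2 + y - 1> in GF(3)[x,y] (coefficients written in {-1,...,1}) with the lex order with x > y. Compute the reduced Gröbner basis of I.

G = {x**2 + x*y + y**4 + y**2 + y - 1, x*y**2 + x*y - y**4 - y**2 + y, y**5 + y**4 + y**3 + y**2}

The reduced Gröbner basis is the canonical form of the ideal for this ordering.

f_1 = -x**2 - x*y**2 + x*y + y + 1, LT = x**2.
f_2 = -x**2*y + x**2 + x*y**2 - y**2 + y - 1, LT = x**2*y.

S(f_1,f_2): lcm = x**2*y. S = x**2 + x*y**3 + y**2 - 1.
  reduce S modulo (f_1, f_2):
  remainder x*y**3 - x*y**2 + x*y + y**2 + y ≠ 0; add g_3 = x*y**3 - x*y**2 + x*y + y**2 + y to the basis.

S(f_1,g_3): lcm = x**2*y**3. S = x**2*y**2 - x**2*y + x*y**5 - x*y**4 - x*y**2 - x*y - y**4 - y**3.
  reduce S modulo (f_1, f_2, g_3):
  remainder -x*y**2 - x*y + y**4 + y**2 - y ≠ 0; add g_4 = -x*y**2 - x*y + y**4 + y**2 - y to the basis.

S(g_3,g_4): lcm = x*y**3. S = x*y**2 + x*y + y**5 + y**3 + y.
  reduce S modulo (f_1, f_2, g_3, g_4):
  remainder y**5 + y**4 + y**3 + y**2 ≠ 0; add g_5 = y**5 + y**4 + y**3 + y**2 to the basis.

The other S-polynomials (S(f_2,g_3), S(f_1,g_4), S(f_2,g_4), S(f_1,g_5), S(f_2,g_5), S(g_3,g_5), S(g_4,g_5)) all reduce to 0 modulo the current basis, so we have a Gröbner basis.
Inter-reduce: drop elements whose leading term is divisible by another's, tail-reduce, and make monic.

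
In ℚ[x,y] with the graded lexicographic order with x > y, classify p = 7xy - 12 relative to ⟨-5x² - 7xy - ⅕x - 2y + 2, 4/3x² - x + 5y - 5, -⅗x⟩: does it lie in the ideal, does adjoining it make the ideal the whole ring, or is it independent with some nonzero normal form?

First compute the reduced Gröbner basis of I by Buchberger's algorithm.
f_1 = -5x² - 7xy - ⅕x - 2y + 2, LT = x².
f_2 = 4/3x² - x + 5y - 5, LT = x².
f_3 = -⅗x, LT = x.

S(f_1,f_2): lcm = x². S = 7/5xy + 79/100x - 67/20y + 67/20.
  leading term xy: subtract (-7/3y)·f_3 from 7/5xy + 79/100x - 67/20y + 67/20 → 79/100x - 67/20y + 67/20
  leading term x: subtract (-79/60)·f_3 from 79/100x - 67/20y + 67/20 → -67/20y + 67/20
  leading term y: no divisor's leading term divides it; move -67/20y to the remainder.
  leading term 1: no divisor's leading term divides it; move 67/20 to the remainder.
  remainder -67/20y + 67/20 ≠ 0; add h_4 = -67/20y + 67/20 to the basis.

The other S-polynomials (S(f_1,f_3), S(f_2,f_3), S(f_1,h_4), S(f_2,h_4), S(f_3,h_4)) all reduce to 0 modulo the current basis, so we have a Gröbner basis.
Inter-reduce: drop elements whose leading term is divisible by another's, tail-reduce, and make monic.
Reduced Gröbner basis: {x, y - 1}.
Label its elements g_1 = x, g_2 = y - 1.

Reduce p = 7xy - 12 modulo G:
  leading term xy: subtract (7y)·g_1 from 7xy - 12 → -12
  leading term 1: no divisor's leading term divides it; move -12 to the remainder.
  normal form = -12.
The normal form is nonzero, so p ∉ I. Since p minus its normal form lies in I, I + (p) = I + (r) where r = -12; decide whether this ideal is the whole ring.
Here r = -12 is a nonzero constant, hence a unit: 1 ∈ I + (p), the Gröbner basis of I + (p) is {1}, and the enlarged system has no common solution — adjoining p is inconsistent.

Adjoining 7xy - 12 makes the ideal the whole ring: the system is inconsistent.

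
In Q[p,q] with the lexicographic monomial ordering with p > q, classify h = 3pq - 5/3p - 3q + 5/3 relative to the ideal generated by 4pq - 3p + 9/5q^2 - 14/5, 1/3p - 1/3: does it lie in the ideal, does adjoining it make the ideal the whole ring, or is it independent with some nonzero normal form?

3pq - 5/3p - 3q + 5/3 lies in I (it reduces to 0).

First compute the reduced Gröbner basis of I by Buchberger's algorithm.
f_1 = 4pq - 3p + 9/5q^2 - 14/5, LT = pq.
f_2 = 1/3p - 1/3, LT = p.

S(f_1,f_2): lcm = pq. S = -3/4p + 9/20q^2 + q - 7/10.
  reduce S modulo (f_1, f_2):
  remainder 9/20q^2 + q - 29/20 ≠ 0; add k_3 = 9/20q^2 + q - 29/20 to the basis.

The other S-polynomials (S(f_1,k_3), S(f_2,k_3)) all reduce to 0 modulo the current basis, so we have a Gröbner basis.
Inter-reduce: drop elements whose leading term is divisible by another's, tail-reduce, and make monic.
Reduced Gröbner basis: {p - 1, q^2 + 20/9q - 29/9}.
Label its elements g_1 = p - 1, g_2 = q^2 + 20/9q - 29/9.

Reduce h = 3pq - 5/3p - 3q + 5/3 modulo G:
  leading term pq: subtract (3q)·g_1 from 3pq - 5/3p - 3q + 5/3 → -5/3p + 5/3
  leading term p: subtract (-5/3)·g_1 from -5/3p + 5/3 → 0
  normal form = 0.
Since the normal form is 0, h ∈ I.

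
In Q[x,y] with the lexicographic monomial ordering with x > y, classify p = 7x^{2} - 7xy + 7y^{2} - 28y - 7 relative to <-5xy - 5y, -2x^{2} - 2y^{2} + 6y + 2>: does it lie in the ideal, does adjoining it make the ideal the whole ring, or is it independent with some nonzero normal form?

First compute the reduced Gröbner basis of I by Buchberger's algorithm.
f_1 = -5xy - 5y, LT = xy.
f_2 = -2x^{2} - 2y^{2} + 6y + 2, LT = x^{2}.

S(f_1,f_2): lcm = x^{2}y. S = xy - y^{3} + 3y^{2} + y.
  reduce S modulo (f_1, f_2):
  remainder -y^{3} + 3y^{2} ≠ 0; add h_3 = -y^{3} + 3y^{2} to the basis.

The other S-polynomials (S(f_1,h_3), S(f_2,h_3)) all reduce to 0 modulo the current basis, so we have a Gröbner basis.
Inter-reduce: drop elements whose leading term is divisible by another's, tail-reduce, and make monic.
Reduced Gröbner basis: {x^{2} + y^{2} - 3y - 1, xy + y, y^{3} - 3y^{2}}.
Label its elements g_1 = x^{2} + y^{2} - 3y - 1, g_2 = xy + y, g_3 = y^{3} - 3y^{2}.

Reduce p = 7x^{2} - 7xy + 7y^{2} - 28y - 7 modulo G:
  leading term x^{2}: subtract (7)·g_1 from 7x^{2} - 7xy + 7y^{2} - 28y - 7 → -7xy - 7y
  leading term xy: subtract (-7)·g_2 from -7xy - 7y → 0
  normal form = 0.
Since the normal form is 0, p ∈ I.

7x^{2} - 7xy + 7y^{2} - 28y - 7 lies in I (it reduces to 0).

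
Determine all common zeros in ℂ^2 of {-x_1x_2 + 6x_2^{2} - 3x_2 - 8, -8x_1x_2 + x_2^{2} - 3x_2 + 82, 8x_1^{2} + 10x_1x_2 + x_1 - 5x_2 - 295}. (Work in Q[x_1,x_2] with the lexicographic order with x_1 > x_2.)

{(5, 2)}

Compute a lex Gröbner basis by Buchberger's algorithm.
f_1 = -x_1x_2 + 6x_2^{2} - 3x_2 - 8, LT = x_1x_2.
f_2 = -8x_1x_2 + x_2^{2} - 3x_2 + 82, LT = x_1x_2.
f_3 = 8x_1^{2} + 10x_1x_2 + x_1 - 5x_2 - 295, LT = x_1^{2}.

S(f_1,f_2): lcm = x_1x_2. S = -\tfrac{47}{8}x_2^{2} + \tfrac{21}{8}x_2 + \tfrac{73}{4}.
  leading term x_2^{2}: no divisor's leading term divides it; move -\tfrac{47}{8}x_2^{2} to the remainder.
  leading term x_2: no divisor's leading term divides it; move \tfrac{21}{8}x_2 to the remainder.
  leading term 1: no divisor's leading term divides it; move \tfrac{73}{4} to the remainder.
  remainder -\tfrac{47}{8}x_2^{2} + \tfrac{21}{8}x_2 + \tfrac{73}{4} ≠ 0; add h_4 = -\tfrac{47}{8}x_2^{2} + \tfrac{21}{8}x_2 + \tfrac{73}{4} to the basis.

S(f_1,f_3): lcm = x_1^{2}x_2. S = -\tfrac{29}{4}x_1x_2^{2} + \tfrac{23}{8}x_1x_2 + 8x_1 + \tfrac{5}{8}x_2^{2} + \tfrac{295}{8}x_2.
  leading term x_1x_2^{2}: subtract (\tfrac{29}{4}x_2)·f_1 from -\tfrac{29}{4}x_1x_2^{2} + \tfrac{23}{8}x_1x_2 + 8x_1 + \tfrac{5}{8}x_2^{2} + \tfrac{295}{8}x_2 → \tfrac{23}{8}x_1x_2 + 8x_1 - \tfrac{87}{2}x_2^{3} + \tfrac{179}{8}x_2^{2} + \tfrac{759}{8}x_2
  leading term x_1x_2: subtract (-\tfrac{23}{8})·f_1 from \tfrac{23}{8}x_1x_2 + 8x_1 - \tfrac{87}{2}x_2^{3} + \tfrac{179}{8}x_2^{2} + \tfrac{759}{8}x_2 → 8x_1 - \tfrac{87}{2}x_2^{3} + \tfrac{317}{8}x_2^{2} + \tfrac{345}{4}x_2 - 23
  leading term x_1: no divisor's leading term divides it; move 8x_1 to the remainder.
  leading term x_2^{3}: subtract (\tfrac{348}{47}x_2)·h_4 from -\tfrac{87}{2}x_2^{3} + \tfrac{317}{8}x_2^{2} + \tfrac{345}{4}x_2 - 23 → \tfrac{7591}{376}x_2^{2} - \tfrac{9189}{188}x_2 - 23
  leading term x_2^{2}: subtract (-\tfrac{7591}{2209})·h_4 from \tfrac{7591}{376}x_2^{2} - \tfrac{9189}{188}x_2 - 23 → -\tfrac{704355}{17672}x_2 + \tfrac{350915}{8836}
  leading term x_2: no divisor's leading term divides it; move -\tfrac{704355}{17672}x_2 to the remainder.
  leading term 1: no divisor's leading term divides it; move \tfrac{350915}{8836} to the remainder.
  remainder 8x_1 - \tfrac{704355}{17672}x_2 + \tfrac{350915}{8836} ≠ 0; add h_5 = 8x_1 - \tfrac{704355}{17672}x_2 + \tfrac{350915}{8836} to the basis.

S(f_2,f_3): lcm = x_1^{2}x_2. S = -\tfrac{11}{8}x_1x_2^{2} + \tfrac{1}{4}x_1x_2 - \tfrac{41}{4}x_1 + \tfrac{5}{8}x_2^{2} + \tfrac{295}{8}x_2.
  leading term x_1x_2^{2}: subtract (\tfrac{11}{8}x_2)·f_1 from -\tfrac{11}{8}x_1x_2^{2} + \tfrac{1}{4}x_1x_2 - \tfrac{41}{4}x_1 + \tfrac{5}{8}x_2^{2} + \tfrac{295}{8}x_2 → \tfrac{1}{4}x_1x_2 - \tfrac{41}{4}x_1 - \tfrac{33}{4}x_2^{3} + \tfrac{19}{4}x_2^{2} + \tfrac{383}{8}x_2
  leading term x_1x_2: subtract (-\tfrac{1}{4})·f_1 from \tfrac{1}{4}x_1x_2 - \tfrac{41}{4}x_1 - \tfrac{33}{4}x_2^{3} + \tfrac{19}{4}x_2^{2} + \tfrac{383}{8}x_2 → -\tfrac{41}{4}x_1 - \tfrac{33}{4}x_2^{3} + \tfrac{25}{4}x_2^{2} + \tfrac{377}{8}x_2 - 2
  leading term x_1: subtract (-\tfrac{41}{32})·h_5 from -\tfrac{41}{4}x_1 - \tfrac{33}{4}x_2^{3} + \tfrac{25}{4}x_2^{2} + \tfrac{377}{8}x_2 - 2 → -\tfrac{33}{4}x_2^{3} + \tfrac{25}{4}x_2^{2} - \tfrac{2229179}{565504}x_2 + \tfrac{13822011}{282752}
  leading term x_2^{3}: subtract (\tfrac{66}{47}x_2)·h_4 from -\tfrac{33}{4}x_2^{3} + \tfrac{25}{4}x_2^{2} - \tfrac{2229179}{565504}x_2 + \tfrac{13822011}{282752} → \tfrac{241}{94}x_2^{2} - \tfrac{16721723}{565504}x_2 + \tfrac{13822011}{282752}
  leading term x_2^{2}: subtract (-\tfrac{964}{2209})·h_4 from \tfrac{241}{94}x_2^{2} - \tfrac{16721723}{565504}x_2 + \tfrac{13822011}{282752} → -\tfrac{16073915}{565504}x_2 + \tfrac{16073915}{282752}
  leading term x_2: no divisor's leading term divides it; move -\tfrac{16073915}{565504}x_2 to the remainder.
  leading term 1: no divisor's leading term divides it; move \tfrac{16073915}{282752} to the remainder.
  remainder -\tfrac{16073915}{565504}x_2 + \tfrac{16073915}{282752} ≠ 0; add h_6 = -\tfrac{16073915}{565504}x_2 + \tfrac{16073915}{282752} to the basis.

The other S-polynomials (S(f_1,h_4), S(f_2,h_4), S(f_3,h_4), S(f_1,h_5), S(f_2,h_5), S(f_3,h_5), S(h_4,h_5), S(f_1,h_6), S(f_2,h_6), S(f_3,h_6), S(h_4,h_6), S(h_5,h_6)) all reduce to 0 modulo the current basis, so we have a Gröbner basis.
Inter-reduce: drop elements whose leading term is divisible by another's, tail-reduce, and make monic.
Reduced Gröbner basis: {x_1 - 5, x_2 - 2}.

The lex basis is triangular: the last element involves only x_2. Solving x_2 - 2 = 0 gives x_2 ∈ {2}; substituting each value into the earlier elements determines the remaining variables.
  x_2 = 2: the earlier basis element becomes x_1 - 5 = 0, giving x_1 = 5 — point (5, 2).
Each listed point satisfies every original equation (direct substitution).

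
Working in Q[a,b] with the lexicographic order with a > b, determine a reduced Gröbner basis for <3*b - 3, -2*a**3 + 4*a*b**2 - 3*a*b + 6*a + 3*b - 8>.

f_1 = 3*b - 3, LT = b.
f_2 = -2*a**3 + 4*a*b**2 - 3*a*b + 6*a + 3*b - 8, LT = a**3.

The S-polynomials (S(f_1,f_2)) all reduce to 0 modulo the current basis, so we have a Gröbner basis.

G = {a**3 - 7/2*a + 5/2, b - 1}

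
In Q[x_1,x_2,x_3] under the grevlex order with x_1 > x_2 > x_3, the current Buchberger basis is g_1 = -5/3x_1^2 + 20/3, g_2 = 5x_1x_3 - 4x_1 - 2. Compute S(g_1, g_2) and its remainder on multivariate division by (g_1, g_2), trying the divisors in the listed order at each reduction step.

S(g_1, g_2) = 4/5x_1^2 + 2/5x_1 - 4x_3; remainder on division = 2/5x_1 - 4x_3 + 16/5.

lcm(LM(g_1), LM(g_2)) = x_1^2x_3.
S = (lcm/LT(g_1))·g_1 − (lcm/LT(g_2))·g_2 = 4/5x_1^2 + 2/5x_1 - 4x_3.
Reduce S modulo (g_1, g_2) in that order:
  leading term x_1^2: subtract (-12/25)·g_1 from 4/5x_1^2 + 2/5x_1 - 4x_3 → 2/5x_1 - 4x_3 + 16/5
  leading term x_1: no divisor's leading term divides it; move 2/5x_1 to the remainder.
  leading term x_3: no divisor's leading term divides it; move -4x_3 to the remainder.
  leading term 1: no divisor's leading term divides it; move 16/5 to the remainder.
The remainder 2/5x_1 - 4x_3 + 16/5 is nonzero, so it would be added as the next basis element.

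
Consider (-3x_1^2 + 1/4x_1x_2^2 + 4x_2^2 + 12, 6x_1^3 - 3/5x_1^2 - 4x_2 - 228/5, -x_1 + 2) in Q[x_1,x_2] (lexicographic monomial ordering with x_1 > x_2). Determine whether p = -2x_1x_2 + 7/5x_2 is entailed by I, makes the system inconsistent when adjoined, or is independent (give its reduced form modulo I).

-2x_1x_2 + 7/5x_2 lies in I (it reduces to 0).

First compute the reduced Gröbner basis of I by Buchberger's algorithm.
f_1 = -3x_1^2 + 1/4x_1x_2^2 + 4x_2^2 + 12, LT = x_1^2.
f_2 = 6x_1^3 - 3/5x_1^2 - 4x_2 - 228/5, LT = x_1^3.
f_3 = -x_1 + 2, LT = x_1.

S(f_1,f_2): lcm = x_1^3. S = -1/12x_1^2x_2^2 + 1/10x_1^2 - 4/3x_1x_2^2 - 4x_1 + 2/3x_2 + 38/5.
  leading term x_1^2x_2^2: subtract (1/36x_2^2)·f_1 from -1/12x_1^2x_2^2 + 1/10x_1^2 - 4/3x_1x_2^2 - 4x_1 + 2/3x_2 + 38/5 → 1/10x_1^2 - 1/144x_1x_2^4 - 4/3x_1x_2^2 - 4x_1 - 1/9x_2^4 - 1/3x_2^2 + 2/3x_2 + 38/5
  leading term x_1^2: subtract (-1/30)·f_1 from 1/10x_1^2 - 1/144x_1x_2^4 - 4/3x_1x_2^2 - 4x_1 - 1/9x_2^4 - 1/3x_2^2 + 2/3x_2 + 38/5 → -1/144x_1x_2^4 - 53/40x_1x_2^2 - 4x_1 - 1/9x_2^4 - 1/5x_2^2 + 2/3x_2 + 8
  leading term x_1x_2^4: subtract (1/144x_2^4)·f_3 from -1/144x_1x_2^4 - 53/40x_1x_2^2 - 4x_1 - 1/9x_2^4 - 1/5x_2^2 + 2/3x_2 + 8 → -53/40x_1x_2^2 - 4x_1 - 1/8x_2^4 - 1/5x_2^2 + 2/3x_2 + 8
  leading term x_1x_2^2: subtract (53/40x_2^2)·f_3 from -53/40x_1x_2^2 - 4x_1 - 1/8x_2^4 - 1/5x_2^2 + 2/3x_2 + 8 → -4x_1 - 1/8x_2^4 - 57/20x_2^2 + 2/3x_2 + 8
  leading term x_1: subtract (4)·f_3 from -4x_1 - 1/8x_2^4 - 57/20x_2^2 + 2/3x_2 + 8 → -1/8x_2^4 - 57/20x_2^2 + 2/3x_2
  leading term x_2^4: no divisor's leading term divides it; move -1/8x_2^4 to the remainder.
  leading term x_2^2: no divisor's leading term divides it; move -57/20x_2^2 to the remainder.
  leading term x_2: no divisor's leading term divides it; move 2/3x_2 to the remainder.
  remainder -1/8x_2^4 - 57/20x_2^2 + 2/3x_2 ≠ 0; add h_4 = -1/8x_2^4 - 57/20x_2^2 + 2/3x_2 to the basis.

S(f_1,f_3): lcm = x_1^2. S = -1/12x_1x_2^2 + 2x_1 - 4/3x_2^2 - 4.
  leading term x_1x_2^2: subtract (1/12x_2^2)·f_3 from -1/12x_1x_2^2 + 2x_1 - 4/3x_2^2 - 4 → 2x_1 - 3/2x_2^2 - 4
  leading term x_1: subtract (-2)·f_3 from 2x_1 - 3/2x_2^2 - 4 → -3/2x_2^2
  leading term x_2^2: no divisor's leading term divides it; move -3/2x_2^2 to the remainder.
  remainder -3/2x_2^2 ≠ 0; add h_5 = -3/2x_2^2 to the basis.

S(f_2,f_3): lcm = x_1^3. S = 19/10x_1^2 - 2/3x_2 - 38/5.
  leading term x_1^2: subtract (-19/30)·f_1 from 19/10x_1^2 - 2/3x_2 - 38/5 → 19/120x_1x_2^2 + 38/15x_2^2 - 2/3x_2
  leading term x_1x_2^2: subtract (-19/120x_2^2)·f_3 from 19/120x_1x_2^2 + 38/15x_2^2 - 2/3x_2 → 57/20x_2^2 - 2/3x_2
  leading term x_2^2: subtract (-19/10)·h_5 from 57/20x_2^2 - 2/3x_2 → -2/3x_2
  leading term x_2: no divisor's leading term divides it; move -2/3x_2 to the remainder.
  remainder -2/3x_2 ≠ 0; add h_6 = -2/3x_2 to the basis.

The other S-polynomials (S(f_1,h_4), S(f_2,h_4), S(f_3,h_4), S(f_1,h_5), S(f_2,h_5), S(f_3,h_5), S(h_4,h_5), S(f_1,h_6), S(f_2,h_6), S(f_3,h_6), S(h_4,h_6), S(h_5,h_6)) all reduce to 0 modulo the current basis, so we have a Gröbner basis.
Inter-reduce: drop elements whose leading term is divisible by another's, tail-reduce, and make monic.
Reduced Gröbner basis: {x_1 - 2, x_2}.
Label its elements g_1 = x_1 - 2, g_2 = x_2.

Reduce p = -2x_1x_2 + 7/5x_2 modulo G:
  leading term x_1x_2: subtract (-2x_2)·g_1 from -2x_1x_2 + 7/5x_2 → -13/5x_2
  leading term x_2: subtract (-13/5)·g_2 from -13/5x_2 → 0
  normal form = 0.
Since the normal form is 0, p ∈ I.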